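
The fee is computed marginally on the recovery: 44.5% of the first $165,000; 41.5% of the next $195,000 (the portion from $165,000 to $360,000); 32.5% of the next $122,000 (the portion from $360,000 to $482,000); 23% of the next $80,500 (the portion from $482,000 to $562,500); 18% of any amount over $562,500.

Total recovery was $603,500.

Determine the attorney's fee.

First $165,000 at 44.5% = $73,425.00
Next $195,000 at 41.5% = $80,925.00
Next $122,000 at 32.5% = $39,650.00
Next $80,500 at 23% = $18,515.00
Remaining $41,000 at 18% = $7,380.00
Fee: $73,425.00 + $80,925.00 + $39,650.00 + $18,515.00 + $7,380.00 = $219,895.00

$219,895.00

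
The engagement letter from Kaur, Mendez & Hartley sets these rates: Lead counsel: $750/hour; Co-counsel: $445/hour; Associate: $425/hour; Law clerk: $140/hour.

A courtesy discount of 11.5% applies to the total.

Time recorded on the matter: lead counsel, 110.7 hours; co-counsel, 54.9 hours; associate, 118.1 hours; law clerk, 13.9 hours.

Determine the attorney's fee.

$141,240.69

Lead counsel: 110.7 × $750 = $83,025.00
Co-counsel: 54.9 × $445 = $24,430.50
Associate: 118.1 × $425 = $50,192.50
Law clerk: 13.9 × $140 = $1,946.00
Subtotal: $159,594.00
Less 11.5% discount: −$18,353.31
Total: $159,594.00 − $18,353.31 = $141,240.69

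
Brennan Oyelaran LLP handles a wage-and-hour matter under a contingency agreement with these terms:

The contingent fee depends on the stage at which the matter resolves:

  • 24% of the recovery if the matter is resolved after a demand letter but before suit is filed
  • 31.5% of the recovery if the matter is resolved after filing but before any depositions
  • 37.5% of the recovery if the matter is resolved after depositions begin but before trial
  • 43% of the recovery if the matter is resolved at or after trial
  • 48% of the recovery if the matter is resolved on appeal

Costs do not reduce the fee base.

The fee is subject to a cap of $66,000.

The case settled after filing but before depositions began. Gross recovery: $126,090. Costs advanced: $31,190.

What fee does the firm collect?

$39,718.35

Fee base is the gross recovery, $126,090; costs are reimbursed separately.
The matter settled after filing but before depositions began, so the 31.5% rate applies.
$126,090 × 31.5% = $39,718.35
$39,718.35 is under the $66,000 cap.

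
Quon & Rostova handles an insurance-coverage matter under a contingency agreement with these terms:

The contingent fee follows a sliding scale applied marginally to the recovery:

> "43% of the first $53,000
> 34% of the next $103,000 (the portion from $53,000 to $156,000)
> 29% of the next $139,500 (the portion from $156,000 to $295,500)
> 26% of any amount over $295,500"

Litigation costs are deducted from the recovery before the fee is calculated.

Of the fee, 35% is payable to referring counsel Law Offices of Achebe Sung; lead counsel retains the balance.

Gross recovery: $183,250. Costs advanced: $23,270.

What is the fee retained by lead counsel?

Fee base (net of costs): $183,250 − $23,270 = $159,980
First $53,000 at 43% = $22,790.00
Next $103,000 at 34% = $35,020.00
Remaining $3,980 at 29% = $1,154.20
Fee: $22,790.00 + $35,020.00 + $1,154.20 = $58,964.20
Referral share: 35% of $58,964.20 = $20,637.47; lead counsel retains $58,964.20 − $20,637.47 = $38,326.73.

$38,326.73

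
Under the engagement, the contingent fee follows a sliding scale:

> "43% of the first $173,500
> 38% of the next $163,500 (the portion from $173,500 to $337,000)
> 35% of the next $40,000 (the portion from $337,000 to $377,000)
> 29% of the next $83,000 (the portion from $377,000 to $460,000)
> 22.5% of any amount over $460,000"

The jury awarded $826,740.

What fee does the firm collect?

$257,321.50

First $173,500 at 43% = $74,605.00
Next $163,500 at 38% = $62,130.00
Next $40,000 at 35% = $14,000.00
Next $83,000 at 29% = $24,070.00
Remaining $366,740 at 22.5% = $82,516.50
Fee: $74,605.00 + $62,130.00 + $14,000.00 + $24,070.00 + $82,516.50 = $257,321.50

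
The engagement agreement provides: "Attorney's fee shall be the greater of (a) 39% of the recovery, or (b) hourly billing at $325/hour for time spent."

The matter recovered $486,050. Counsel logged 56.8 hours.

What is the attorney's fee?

$189,559.50

(a) 39% of $486,050 = $189,559.50
(b) 56.8 × $325 = $18,460.00
The greater is (a): $189,559.50.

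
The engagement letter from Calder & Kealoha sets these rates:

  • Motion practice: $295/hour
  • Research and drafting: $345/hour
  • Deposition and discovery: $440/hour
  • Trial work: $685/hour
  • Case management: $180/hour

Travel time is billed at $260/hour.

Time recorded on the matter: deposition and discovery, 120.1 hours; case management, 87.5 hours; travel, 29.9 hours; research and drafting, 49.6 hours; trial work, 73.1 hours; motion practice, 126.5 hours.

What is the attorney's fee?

$180,871.00

Motion practice: 126.5 × $295 = $37,317.50
Research and drafting: 49.6 × $345 = $17,112.00
Deposition and discovery: 120.1 × $440 = $52,844.00
Trial work: 73.1 × $685 = $50,073.50
Case management: 87.5 × $180 = $15,750.00
Subtotal: $37,317.50 + $17,112.00 + $52,844.00 + $50,073.50 + $15,750.00 = $173,097.00
Travel: 29.9 × $260 = $7,774.00
Total: $173,097.00 + $7,774.00 = $180,871.00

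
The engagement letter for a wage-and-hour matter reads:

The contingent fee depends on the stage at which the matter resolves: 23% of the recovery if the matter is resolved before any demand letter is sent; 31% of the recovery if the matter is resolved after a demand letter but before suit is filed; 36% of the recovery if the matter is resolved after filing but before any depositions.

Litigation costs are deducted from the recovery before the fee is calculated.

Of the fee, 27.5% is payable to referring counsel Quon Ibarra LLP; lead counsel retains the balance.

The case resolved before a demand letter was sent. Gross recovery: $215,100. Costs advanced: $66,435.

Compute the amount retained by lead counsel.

Fee base (net of costs): $215,100 − $66,435 = $148,665
The matter resolved before a demand letter was sent, so the 23% rate applies.
$148,665 × 23% = $34,192.95
Referral share: 27.5% of $34,192.95 = $9,403.06; lead counsel retains $34,192.95 − $9,403.06 = $24,789.89.

$24,789.89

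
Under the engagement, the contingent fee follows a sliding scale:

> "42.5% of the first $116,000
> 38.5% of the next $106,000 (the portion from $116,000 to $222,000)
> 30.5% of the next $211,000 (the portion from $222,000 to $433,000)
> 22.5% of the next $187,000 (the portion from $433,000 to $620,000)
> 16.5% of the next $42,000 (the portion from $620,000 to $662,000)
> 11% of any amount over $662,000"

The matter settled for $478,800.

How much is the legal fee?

First $116,000 at 42.5% = $49,300.00
Next $106,000 at 38.5% = $40,810.00
Next $211,000 at 30.5% = $64,355.00
Remaining $45,800 at 22.5% = $10,305.00
Fee: $49,300.00 + $40,810.00 + $64,355.00 + $10,305.00 = $164,770.00

$164,770.00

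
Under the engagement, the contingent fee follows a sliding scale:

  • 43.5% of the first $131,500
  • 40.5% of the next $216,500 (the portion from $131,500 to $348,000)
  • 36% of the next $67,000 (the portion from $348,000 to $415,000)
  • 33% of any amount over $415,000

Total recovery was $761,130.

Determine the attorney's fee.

$283,227.90

First $131,500 at 43.5% = $57,202.50
Next $216,500 at 40.5% = $87,682.50
Next $67,000 at 36% = $24,120.00
Remaining $346,130 at 33% = $114,222.90
Fee: $57,202.50 + $87,682.50 + $24,120.00 + $114,222.90 = $283,227.90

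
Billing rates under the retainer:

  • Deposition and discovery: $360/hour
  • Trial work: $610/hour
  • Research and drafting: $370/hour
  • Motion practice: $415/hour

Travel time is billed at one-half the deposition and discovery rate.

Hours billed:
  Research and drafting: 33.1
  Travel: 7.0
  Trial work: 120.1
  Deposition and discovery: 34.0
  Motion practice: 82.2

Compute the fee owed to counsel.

$133,121.00

Deposition and discovery: 34.0 × $360 = $12,240.00
Trial work: 120.1 × $610 = $73,261.00
Research and drafting: 33.1 × $370 = $12,247.00
Motion practice: 82.2 × $415 = $34,113.00
Subtotal: $12,240.00 + $73,261.00 + $12,247.00 + $34,113.00 = $131,861.00
Travel: 7.0 × ($360 ÷ 2) = 7.0 × $180.00 = $1,260.00
Total: $131,861.00 + $1,260.00 = $133,121.00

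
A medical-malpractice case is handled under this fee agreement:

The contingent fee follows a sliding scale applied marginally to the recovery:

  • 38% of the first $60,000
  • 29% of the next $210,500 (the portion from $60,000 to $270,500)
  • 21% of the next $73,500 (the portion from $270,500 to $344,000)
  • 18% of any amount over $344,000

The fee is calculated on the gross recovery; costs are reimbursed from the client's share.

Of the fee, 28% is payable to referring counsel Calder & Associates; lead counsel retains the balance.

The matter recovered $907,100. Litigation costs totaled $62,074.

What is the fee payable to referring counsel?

$56,178.64

Fee base is the gross recovery, $907,100; costs are reimbursed separately.
First $60,000 at 38% = $22,800.00
Next $210,500 at 29% = $61,045.00
Next $73,500 at 21% = $15,435.00
Remaining $563,100 at 18% = $101,358.00
Fee: $22,800.00 + $61,045.00 + $15,435.00 + $101,358.00 = $200,638.00
Referral share: 28% of $200,638.00 = $56,178.64; lead counsel retains $200,638.00 − $56,178.64 = $144,459.36.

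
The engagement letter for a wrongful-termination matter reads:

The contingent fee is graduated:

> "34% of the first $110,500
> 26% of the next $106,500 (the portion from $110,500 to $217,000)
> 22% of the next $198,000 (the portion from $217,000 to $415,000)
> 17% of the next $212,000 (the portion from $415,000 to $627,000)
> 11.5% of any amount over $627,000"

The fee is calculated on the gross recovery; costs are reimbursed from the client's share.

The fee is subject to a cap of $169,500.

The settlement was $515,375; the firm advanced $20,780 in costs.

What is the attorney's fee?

$125,883.75

Fee base is the gross recovery, $515,375; costs are reimbursed separately.
First $110,500 at 34% = $37,570.00
Next $106,500 at 26% = $27,690.00
Next $198,000 at 22% = $43,560.00
Remaining $100,375 at 17% = $17,063.75
Fee: $37,570.00 + $27,690.00 + $43,560.00 + $17,063.75 = $125,883.75
$125,883.75 is under the $169,500 cap.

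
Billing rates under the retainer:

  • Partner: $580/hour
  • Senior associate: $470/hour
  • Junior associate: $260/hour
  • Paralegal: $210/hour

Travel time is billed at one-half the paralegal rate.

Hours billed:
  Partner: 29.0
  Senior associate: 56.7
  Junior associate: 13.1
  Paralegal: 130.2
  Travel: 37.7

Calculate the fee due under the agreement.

Partner: 29.0 × $580 = $16,820.00
Senior associate: 56.7 × $470 = $26,649.00
Junior associate: 13.1 × $260 = $3,406.00
Paralegal: 130.2 × $210 = $27,342.00
Subtotal: $16,820.00 + $26,649.00 + $3,406.00 + $27,342.00 = $74,217.00
Travel: 37.7 × ($210 ÷ 2) = 37.7 × $105.00 = $3,958.50
Total: $74,217.00 + $3,958.50 = $78,175.50

$78,175.50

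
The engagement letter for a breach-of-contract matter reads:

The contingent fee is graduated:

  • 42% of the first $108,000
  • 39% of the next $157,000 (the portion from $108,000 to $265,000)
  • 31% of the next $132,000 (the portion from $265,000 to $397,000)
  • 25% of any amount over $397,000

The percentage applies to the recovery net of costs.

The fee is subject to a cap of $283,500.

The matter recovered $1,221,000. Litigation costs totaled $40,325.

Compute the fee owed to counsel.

Fee base (net of costs): $1,221,000 − $40,325 = $1,180,675
First $108,000 at 42% = $45,360.00
Next $157,000 at 39% = $61,230.00
Next $132,000 at 31% = $40,920.00
Remaining $783,675 at 25% = $195,918.75
Fee: $45,360.00 + $61,230.00 + $40,920.00 + $195,918.75 = $343,428.75
$343,428.75 exceeds the $283,500 cap, so the fee is capped at $283,500.00.

$283,500.00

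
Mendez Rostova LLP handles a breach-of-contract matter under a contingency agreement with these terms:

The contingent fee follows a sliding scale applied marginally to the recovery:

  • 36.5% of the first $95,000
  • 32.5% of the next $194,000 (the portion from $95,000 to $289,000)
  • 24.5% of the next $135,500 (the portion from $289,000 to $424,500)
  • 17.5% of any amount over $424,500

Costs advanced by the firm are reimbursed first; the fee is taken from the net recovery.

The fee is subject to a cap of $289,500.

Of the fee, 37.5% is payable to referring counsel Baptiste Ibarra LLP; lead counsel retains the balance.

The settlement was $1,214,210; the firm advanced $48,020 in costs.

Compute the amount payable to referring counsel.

$97,769.34

Fee base (net of costs): $1,214,210 − $48,020 = $1,166,190
First $95,000 at 36.5% = $34,675.00
Next $194,000 at 32.5% = $63,050.00
Next $135,500 at 24.5% = $33,197.50
Remaining $741,690 at 17.5% = $129,795.75
Fee: $34,675.00 + $63,050.00 + $33,197.50 + $129,795.75 = $260,718.25
$260,718.25 is under the $289,500 cap.
Referral share: 37.5% of $260,718.25 = $97,769.34; lead counsel retains $260,718.25 − $97,769.34 = $162,948.91.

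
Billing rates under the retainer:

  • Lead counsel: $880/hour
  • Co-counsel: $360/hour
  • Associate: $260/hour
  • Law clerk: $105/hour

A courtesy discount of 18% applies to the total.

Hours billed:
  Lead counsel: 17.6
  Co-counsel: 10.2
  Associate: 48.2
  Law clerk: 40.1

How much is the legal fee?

Lead counsel: 17.6 × $880 = $15,488.00
Co-counsel: 10.2 × $360 = $3,672.00
Associate: 48.2 × $260 = $12,532.00
Law clerk: 40.1 × $105 = $4,210.50
Subtotal: $35,902.50
Less 18% discount: −$6,462.45
Total: $35,902.50 − $6,462.45 = $29,440.05

$29,440.05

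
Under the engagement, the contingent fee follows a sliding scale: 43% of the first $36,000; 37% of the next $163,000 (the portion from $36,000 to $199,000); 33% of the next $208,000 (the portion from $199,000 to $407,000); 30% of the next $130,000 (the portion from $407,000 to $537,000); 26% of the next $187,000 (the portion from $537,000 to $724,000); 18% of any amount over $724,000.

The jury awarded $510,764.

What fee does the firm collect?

First $36,000 at 43% = $15,480.00
Next $163,000 at 37% = $60,310.00
Next $208,000 at 33% = $68,640.00
Remaining $103,764 at 30% = $31,129.20
Fee: $15,480.00 + $60,310.00 + $68,640.00 + $31,129.20 = $175,559.20

$175,559.20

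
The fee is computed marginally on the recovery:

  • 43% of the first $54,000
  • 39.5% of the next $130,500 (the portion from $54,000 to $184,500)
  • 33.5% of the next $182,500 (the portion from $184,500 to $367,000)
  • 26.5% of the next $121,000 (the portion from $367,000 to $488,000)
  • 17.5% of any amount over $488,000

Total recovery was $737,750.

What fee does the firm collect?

$211,676.25

First $54,000 at 43% = $23,220.00
Next $130,500 at 39.5% = $51,547.50
Next $182,500 at 33.5% = $61,137.50
Next $121,000 at 26.5% = $32,065.00
Remaining $249,750 at 17.5% = $43,706.25
Fee: $23,220.00 + $51,547.50 + $61,137.50 + $32,065.00 + $43,706.25 = $211,676.25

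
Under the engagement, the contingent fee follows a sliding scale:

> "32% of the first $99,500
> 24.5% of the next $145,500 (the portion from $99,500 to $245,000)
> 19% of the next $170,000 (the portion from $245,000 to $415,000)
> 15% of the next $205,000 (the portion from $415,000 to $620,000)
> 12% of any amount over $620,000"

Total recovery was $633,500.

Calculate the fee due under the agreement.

$132,157.50

First $99,500 at 32% = $31,840.00
Next $145,500 at 24.5% = $35,647.50
Next $170,000 at 19% = $32,300.00
Next $205,000 at 15% = $30,750.00
Remaining $13,500 at 12% = $1,620.00
Fee: $31,840.00 + $35,647.50 + $32,300.00 + $30,750.00 + $1,620.00 = $132,157.50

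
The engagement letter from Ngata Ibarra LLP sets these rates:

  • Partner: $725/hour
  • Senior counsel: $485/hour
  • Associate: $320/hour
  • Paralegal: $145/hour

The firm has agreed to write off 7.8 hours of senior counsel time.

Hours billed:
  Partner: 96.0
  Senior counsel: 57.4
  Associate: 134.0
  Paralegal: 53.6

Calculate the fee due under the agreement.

$144,308.00

Partner: 96.0 × $725 = $69,600.00
Senior counsel: 57.4 × $485 = $27,839.00
Associate: 134.0 × $320 = $42,880.00
Paralegal: 53.6 × $145 = $7,772.00
Subtotal: $148,091.00
Write-off: 7.8 × $485 = $3,783.00
Total: $148,091.00 − $3,783.00 = $144,308.00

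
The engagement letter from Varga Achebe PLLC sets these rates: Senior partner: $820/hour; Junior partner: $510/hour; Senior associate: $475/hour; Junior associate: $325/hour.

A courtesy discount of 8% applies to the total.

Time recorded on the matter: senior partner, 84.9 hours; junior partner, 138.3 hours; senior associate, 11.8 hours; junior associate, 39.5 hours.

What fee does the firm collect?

Senior partner: 84.9 × $820 = $69,618.00
Junior partner: 138.3 × $510 = $70,533.00
Senior associate: 11.8 × $475 = $5,605.00
Junior associate: 39.5 × $325 = $12,837.50
Subtotal: $158,593.50
Less 8% discount: −$12,687.48
Total: $158,593.50 − $12,687.48 = $145,906.02

$145,906.02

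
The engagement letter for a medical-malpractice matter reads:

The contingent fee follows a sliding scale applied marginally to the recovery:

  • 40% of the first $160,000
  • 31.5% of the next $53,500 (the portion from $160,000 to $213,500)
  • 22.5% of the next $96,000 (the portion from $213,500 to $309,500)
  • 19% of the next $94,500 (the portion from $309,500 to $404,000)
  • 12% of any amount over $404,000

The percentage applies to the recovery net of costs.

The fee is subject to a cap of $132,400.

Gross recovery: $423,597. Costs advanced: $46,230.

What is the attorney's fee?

Fee base (net of costs): $423,597 − $46,230 = $377,367
First $160,000 at 40% = $64,000.00
Next $53,500 at 31.5% = $16,852.50
Next $96,000 at 22.5% = $21,600.00
Remaining $67,867 at 19% = $12,894.73
Fee: $64,000.00 + $16,852.50 + $21,600.00 + $12,894.73 = $115,347.23
$115,347.23 is under the $132,400 cap.

$115,347.23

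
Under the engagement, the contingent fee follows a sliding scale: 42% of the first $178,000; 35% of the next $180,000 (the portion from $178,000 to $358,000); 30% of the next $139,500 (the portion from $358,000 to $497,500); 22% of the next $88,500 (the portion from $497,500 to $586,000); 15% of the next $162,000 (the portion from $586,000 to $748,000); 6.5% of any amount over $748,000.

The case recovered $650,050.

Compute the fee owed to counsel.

$208,687.50

First $178,000 at 42% = $74,760.00
Next $180,000 at 35% = $63,000.00
Next $139,500 at 30% = $41,850.00
Next $88,500 at 22% = $19,470.00
Remaining $64,050 at 15% = $9,607.50
Fee: $74,760.00 + $63,000.00 + $41,850.00 + $19,470.00 + $9,607.50 = $208,687.50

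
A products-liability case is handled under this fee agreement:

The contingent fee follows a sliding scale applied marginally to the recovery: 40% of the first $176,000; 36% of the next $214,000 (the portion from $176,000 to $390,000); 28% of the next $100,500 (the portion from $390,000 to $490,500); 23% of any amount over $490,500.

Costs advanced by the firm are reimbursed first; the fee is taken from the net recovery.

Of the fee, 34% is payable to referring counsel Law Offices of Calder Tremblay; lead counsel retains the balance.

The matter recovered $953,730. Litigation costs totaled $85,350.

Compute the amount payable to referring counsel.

Fee base (net of costs): $953,730 − $85,350 = $868,380
First $176,000 at 40% = $70,400.00
Next $214,000 at 36% = $77,040.00
Next $100,500 at 28% = $28,140.00
Remaining $377,880 at 23% = $86,912.40
Fee: $70,400.00 + $77,040.00 + $28,140.00 + $86,912.40 = $262,492.40
Referral share: 34% of $262,492.40 = $89,247.42; lead counsel retains $262,492.40 − $89,247.42 = $173,244.98.

$89,247.42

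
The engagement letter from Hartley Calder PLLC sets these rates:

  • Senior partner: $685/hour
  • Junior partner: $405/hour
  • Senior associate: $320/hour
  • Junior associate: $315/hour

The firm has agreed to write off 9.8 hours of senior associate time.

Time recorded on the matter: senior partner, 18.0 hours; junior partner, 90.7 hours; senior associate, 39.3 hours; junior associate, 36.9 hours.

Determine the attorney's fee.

Senior partner: 18.0 × $685 = $12,330.00
Junior partner: 90.7 × $405 = $36,733.50
Senior associate: 39.3 × $320 = $12,576.00
Junior associate: 36.9 × $315 = $11,623.50
Subtotal: $73,263.00
Write-off: 9.8 × $320 = $3,136.00
Total: $73,263.00 − $3,136.00 = $70,127.00

$70,127.00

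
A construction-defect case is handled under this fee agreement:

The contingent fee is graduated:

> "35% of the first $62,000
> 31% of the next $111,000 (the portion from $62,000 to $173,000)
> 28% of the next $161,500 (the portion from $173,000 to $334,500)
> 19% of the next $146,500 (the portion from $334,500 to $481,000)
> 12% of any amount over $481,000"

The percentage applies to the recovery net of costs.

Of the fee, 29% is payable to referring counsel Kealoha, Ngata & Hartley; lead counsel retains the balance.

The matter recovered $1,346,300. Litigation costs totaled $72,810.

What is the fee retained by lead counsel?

Fee base (net of costs): $1,346,300 − $72,810 = $1,273,490
First $62,000 at 35% = $21,700.00
Next $111,000 at 31% = $34,410.00
Next $161,500 at 28% = $45,220.00
Next $146,500 at 19% = $27,835.00
Remaining $792,490 at 12% = $95,098.80
Fee: $21,700.00 + $34,410.00 + $45,220.00 + $27,835.00 + $95,098.80 = $224,263.80
Referral share: 29% of $224,263.80 = $65,036.50; lead counsel retains $224,263.80 − $65,036.50 = $159,227.30.

$159,227.30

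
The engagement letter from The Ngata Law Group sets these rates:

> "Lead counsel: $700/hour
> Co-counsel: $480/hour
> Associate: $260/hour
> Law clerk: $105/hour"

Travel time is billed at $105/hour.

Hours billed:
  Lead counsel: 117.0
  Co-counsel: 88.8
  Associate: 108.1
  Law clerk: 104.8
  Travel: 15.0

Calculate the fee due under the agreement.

$165,209.00

Lead counsel: 117.0 × $700 = $81,900.00
Co-counsel: 88.8 × $480 = $42,624.00
Associate: 108.1 × $260 = $28,106.00
Law clerk: 104.8 × $105 = $11,004.00
Subtotal: $81,900.00 + $42,624.00 + $28,106.00 + $11,004.00 = $163,634.00
Travel: 15.0 × $105 = $1,575.00
Total: $163,634.00 + $1,575.00 = $165,209.00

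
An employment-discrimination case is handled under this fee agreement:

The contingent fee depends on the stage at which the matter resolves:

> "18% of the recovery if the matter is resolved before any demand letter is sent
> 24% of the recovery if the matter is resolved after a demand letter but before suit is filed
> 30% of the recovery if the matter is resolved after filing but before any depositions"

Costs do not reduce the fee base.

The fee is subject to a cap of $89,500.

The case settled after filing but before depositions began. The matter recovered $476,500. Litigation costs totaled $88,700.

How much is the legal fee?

$89,500.00

Fee base is the gross recovery, $476,500; costs are reimbursed separately.
The matter settled after filing but before depositions began, so the 30% rate applies.
$476,500 × 30% = $142,950.00
$142,950.00 exceeds the $89,500 cap, so the fee is capped at $89,500.00.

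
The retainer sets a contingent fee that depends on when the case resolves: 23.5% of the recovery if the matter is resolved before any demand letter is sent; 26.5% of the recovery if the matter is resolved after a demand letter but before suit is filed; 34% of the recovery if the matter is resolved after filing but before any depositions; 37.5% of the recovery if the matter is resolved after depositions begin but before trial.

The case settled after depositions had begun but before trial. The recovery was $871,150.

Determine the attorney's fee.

The matter settled after depositions had begun but before trial, so the 37.5% rate applies.
$871,150 × 37.5% = $326,681.25

$326,681.25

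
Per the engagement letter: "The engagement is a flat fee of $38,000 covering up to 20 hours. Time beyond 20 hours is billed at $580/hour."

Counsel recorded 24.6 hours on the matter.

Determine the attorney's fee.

Flat fee: $38,000.00
Excess hours: 24.6 − 20 = 4.6
Overrun: 4.6 × $580 = $2,668.00
Total: $38,000.00 + $2,668.00 = $40,668.00

$40,668.00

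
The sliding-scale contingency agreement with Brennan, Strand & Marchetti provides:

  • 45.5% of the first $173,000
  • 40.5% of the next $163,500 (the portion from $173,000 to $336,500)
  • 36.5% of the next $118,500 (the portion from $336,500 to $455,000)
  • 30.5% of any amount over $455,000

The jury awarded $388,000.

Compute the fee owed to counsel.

First $173,000 at 45.5% = $78,715.00
Next $163,500 at 40.5% = $66,217.50
Remaining $51,500 at 36.5% = $18,797.50
Fee: $78,715.00 + $66,217.50 + $18,797.50 = $163,730.00

$163,730.00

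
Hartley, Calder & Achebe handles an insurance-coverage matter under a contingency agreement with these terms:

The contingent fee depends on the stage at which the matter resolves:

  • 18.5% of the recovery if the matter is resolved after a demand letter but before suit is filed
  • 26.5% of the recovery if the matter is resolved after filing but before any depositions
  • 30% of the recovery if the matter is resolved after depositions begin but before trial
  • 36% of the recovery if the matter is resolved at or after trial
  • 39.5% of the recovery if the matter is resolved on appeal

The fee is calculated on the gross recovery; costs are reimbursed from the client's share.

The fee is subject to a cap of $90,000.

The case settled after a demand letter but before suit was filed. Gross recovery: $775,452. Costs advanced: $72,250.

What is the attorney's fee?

Fee base is the gross recovery, $775,452; costs are reimbursed separately.
The matter settled after a demand letter but before suit was filed, so the 18.5% rate applies.
$775,452 × 18.5% = $143,458.62
$143,458.62 exceeds the $90,000 cap, so the fee is capped at $90,000.00.

$90,000.00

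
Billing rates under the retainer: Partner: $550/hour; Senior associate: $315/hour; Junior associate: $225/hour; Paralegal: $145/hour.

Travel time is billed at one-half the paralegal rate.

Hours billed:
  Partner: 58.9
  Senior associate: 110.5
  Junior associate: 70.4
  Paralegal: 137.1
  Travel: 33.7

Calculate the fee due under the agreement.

Partner: 58.9 × $550 = $32,395.00
Senior associate: 110.5 × $315 = $34,807.50
Junior associate: 70.4 × $225 = $15,840.00
Paralegal: 137.1 × $145 = $19,879.50
Subtotal: $32,395.00 + $34,807.50 + $15,840.00 + $19,879.50 = $102,922.00
Travel: 33.7 × ($145 ÷ 2) = 33.7 × $72.50 = $2,443.25
Total: $102,922.00 + $2,443.25 = $105,365.25

$105,365.25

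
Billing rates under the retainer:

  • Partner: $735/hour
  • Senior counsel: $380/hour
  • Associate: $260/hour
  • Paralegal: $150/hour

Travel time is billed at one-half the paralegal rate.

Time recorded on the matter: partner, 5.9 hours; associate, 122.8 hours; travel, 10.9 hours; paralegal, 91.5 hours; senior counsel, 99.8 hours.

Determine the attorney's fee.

$88,731.00

Partner: 5.9 × $735 = $4,336.50
Senior counsel: 99.8 × $380 = $37,924.00
Associate: 122.8 × $260 = $31,928.00
Paralegal: 91.5 × $150 = $13,725.00
Subtotal: $4,336.50 + $37,924.00 + $31,928.00 + $13,725.00 = $87,913.50
Travel: 10.9 × ($150 ÷ 2) = 10.9 × $75.00 = $817.50
Total: $87,913.50 + $817.50 = $88,731.00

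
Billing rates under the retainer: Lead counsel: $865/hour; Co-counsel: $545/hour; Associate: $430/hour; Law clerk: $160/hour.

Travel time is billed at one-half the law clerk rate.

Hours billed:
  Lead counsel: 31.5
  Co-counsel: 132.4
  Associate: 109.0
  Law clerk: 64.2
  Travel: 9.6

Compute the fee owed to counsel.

Lead counsel: 31.5 × $865 = $27,247.50
Co-counsel: 132.4 × $545 = $72,158.00
Associate: 109.0 × $430 = $46,870.00
Law clerk: 64.2 × $160 = $10,272.00
Subtotal: $27,247.50 + $72,158.00 + $46,870.00 + $10,272.00 = $156,547.50
Travel: 9.6 × ($160 ÷ 2) = 9.6 × $80.00 = $768.00
Total: $156,547.50 + $768.00 = $157,315.50

$157,315.50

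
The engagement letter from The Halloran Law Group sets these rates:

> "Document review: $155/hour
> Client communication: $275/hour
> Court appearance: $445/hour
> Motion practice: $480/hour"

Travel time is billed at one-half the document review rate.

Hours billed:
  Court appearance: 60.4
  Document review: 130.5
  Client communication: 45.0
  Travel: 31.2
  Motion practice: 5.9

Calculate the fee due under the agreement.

Document review: 130.5 × $155 = $20,227.50
Client communication: 45.0 × $275 = $12,375.00
Court appearance: 60.4 × $445 = $26,878.00
Motion practice: 5.9 × $480 = $2,832.00
Subtotal: $20,227.50 + $12,375.00 + $26,878.00 + $2,832.00 = $62,312.50
Travel: 31.2 × ($155 ÷ 2) = 31.2 × $77.50 = $2,418.00
Total: $62,312.50 + $2,418.00 = $64,730.50

$64,730.50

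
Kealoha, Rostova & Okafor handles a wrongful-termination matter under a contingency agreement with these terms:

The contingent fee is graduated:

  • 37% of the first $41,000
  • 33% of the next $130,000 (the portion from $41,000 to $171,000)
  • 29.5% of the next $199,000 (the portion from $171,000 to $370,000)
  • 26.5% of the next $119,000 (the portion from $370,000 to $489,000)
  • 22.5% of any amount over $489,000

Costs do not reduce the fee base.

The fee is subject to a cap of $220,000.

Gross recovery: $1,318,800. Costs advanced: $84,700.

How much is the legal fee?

Fee base is the gross recovery, $1,318,800; costs are reimbursed separately.
First $41,000 at 37% = $15,170.00
Next $130,000 at 33% = $42,900.00
Next $199,000 at 29.5% = $58,705.00
Next $119,000 at 26.5% = $31,535.00
Remaining $829,800 at 22.5% = $186,705.00
Fee: $15,170.00 + $42,900.00 + $58,705.00 + $31,535.00 + $186,705.00 = $335,015.00
$335,015.00 exceeds the $220,000 cap, so the fee is capped at $220,000.00.

$220,000.00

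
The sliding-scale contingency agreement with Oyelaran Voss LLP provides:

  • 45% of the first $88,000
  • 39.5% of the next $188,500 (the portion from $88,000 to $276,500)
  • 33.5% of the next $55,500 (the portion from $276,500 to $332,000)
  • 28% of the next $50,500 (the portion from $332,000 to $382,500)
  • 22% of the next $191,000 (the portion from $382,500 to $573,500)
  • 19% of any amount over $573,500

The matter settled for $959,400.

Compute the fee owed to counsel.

$262,131.00

First $88,000 at 45% = $39,600.00
Next $188,500 at 39.5% = $74,457.50
Next $55,500 at 33.5% = $18,592.50
Next $50,500 at 28% = $14,140.00
Next $191,000 at 22% = $42,020.00
Remaining $385,900 at 19% = $73,321.00
Fee: $39,600.00 + $74,457.50 + $18,592.50 + $14,140.00 + $42,020.00 + $73,321.00 = $262,131.00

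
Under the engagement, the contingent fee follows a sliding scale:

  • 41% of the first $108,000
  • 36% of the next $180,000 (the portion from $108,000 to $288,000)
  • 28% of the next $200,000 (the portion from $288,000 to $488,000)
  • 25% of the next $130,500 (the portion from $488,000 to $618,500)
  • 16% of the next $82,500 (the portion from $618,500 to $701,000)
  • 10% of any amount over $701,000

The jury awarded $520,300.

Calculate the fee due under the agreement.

$173,155.00

First $108,000 at 41% = $44,280.00
Next $180,000 at 36% = $64,800.00
Next $200,000 at 28% = $56,000.00
Remaining $32,300 at 25% = $8,075.00
Fee: $44,280.00 + $64,800.00 + $56,000.00 + $8,075.00 = $173,155.00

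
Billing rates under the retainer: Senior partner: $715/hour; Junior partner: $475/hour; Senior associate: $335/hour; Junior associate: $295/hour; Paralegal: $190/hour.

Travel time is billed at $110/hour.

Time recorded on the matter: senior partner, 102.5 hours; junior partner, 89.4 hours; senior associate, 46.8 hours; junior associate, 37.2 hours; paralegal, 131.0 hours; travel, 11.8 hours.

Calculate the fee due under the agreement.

Senior partner: 102.5 × $715 = $73,287.50
Junior partner: 89.4 × $475 = $42,465.00
Senior associate: 46.8 × $335 = $15,678.00
Junior associate: 37.2 × $295 = $10,974.00
Paralegal: 131.0 × $190 = $24,890.00
Subtotal: $73,287.50 + $42,465.00 + $15,678.00 + $10,974.00 + $24,890.00 = $167,294.50
Travel: 11.8 × $110 = $1,298.00
Total: $167,294.50 + $1,298.00 = $168,592.50

$168,592.50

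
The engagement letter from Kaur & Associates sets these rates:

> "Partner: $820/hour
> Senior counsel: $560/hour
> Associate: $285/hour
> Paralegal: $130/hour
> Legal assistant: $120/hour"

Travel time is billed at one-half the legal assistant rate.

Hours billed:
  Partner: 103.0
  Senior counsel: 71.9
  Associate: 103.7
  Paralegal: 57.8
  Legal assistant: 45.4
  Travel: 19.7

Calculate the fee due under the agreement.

Partner: 103.0 × $820 = $84,460.00
Senior counsel: 71.9 × $560 = $40,264.00
Associate: 103.7 × $285 = $29,554.50
Paralegal: 57.8 × $130 = $7,514.00
Legal assistant: 45.4 × $120 = $5,448.00
Subtotal: $84,460.00 + $40,264.00 + $29,554.50 + $7,514.00 + $5,448.00 = $167,240.50
Travel: 19.7 × ($120 ÷ 2) = 19.7 × $60.00 = $1,182.00
Total: $167,240.50 + $1,182.00 = $168,422.50

$168,422.50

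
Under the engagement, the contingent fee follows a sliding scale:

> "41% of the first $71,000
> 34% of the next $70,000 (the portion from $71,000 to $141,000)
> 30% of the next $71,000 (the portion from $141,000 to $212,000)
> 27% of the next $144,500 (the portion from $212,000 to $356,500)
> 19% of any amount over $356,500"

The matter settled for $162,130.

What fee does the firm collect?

$59,249.00

First $71,000 at 41% = $29,110.00
Next $70,000 at 34% = $23,800.00
Remaining $21,130 at 30% = $6,339.00
Fee: $29,110.00 + $23,800.00 + $6,339.00 = $59,249.00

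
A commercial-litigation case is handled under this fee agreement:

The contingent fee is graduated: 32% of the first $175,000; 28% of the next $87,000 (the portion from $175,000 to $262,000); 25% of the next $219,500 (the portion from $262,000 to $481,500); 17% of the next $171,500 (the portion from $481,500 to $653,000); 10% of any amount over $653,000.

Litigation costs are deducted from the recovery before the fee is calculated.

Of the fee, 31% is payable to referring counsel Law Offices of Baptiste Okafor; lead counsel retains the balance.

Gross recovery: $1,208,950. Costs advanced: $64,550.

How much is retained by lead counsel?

Fee base (net of costs): $1,208,950 − $64,550 = $1,144,400
First $175,000 at 32% = $56,000.00
Next $87,000 at 28% = $24,360.00
Next $219,500 at 25% = $54,875.00
Next $171,500 at 17% = $29,155.00
Remaining $491,400 at 10% = $49,140.00
Fee: $56,000.00 + $24,360.00 + $54,875.00 + $29,155.00 + $49,140.00 = $213,530.00
Referral share: 31% of $213,530.00 = $66,194.30; lead counsel retains $213,530.00 − $66,194.30 = $147,335.70.

$147,335.70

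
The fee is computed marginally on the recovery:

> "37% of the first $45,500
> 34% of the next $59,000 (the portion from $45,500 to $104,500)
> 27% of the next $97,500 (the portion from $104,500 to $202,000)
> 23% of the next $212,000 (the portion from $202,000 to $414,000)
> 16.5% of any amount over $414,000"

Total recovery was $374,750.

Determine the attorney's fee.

$102,952.50

First $45,500 at 37% = $16,835.00
Next $59,000 at 34% = $20,060.00
Next $97,500 at 27% = $26,325.00
Remaining $172,750 at 23% = $39,732.50
Fee: $16,835.00 + $20,060.00 + $26,325.00 + $39,732.50 = $102,952.50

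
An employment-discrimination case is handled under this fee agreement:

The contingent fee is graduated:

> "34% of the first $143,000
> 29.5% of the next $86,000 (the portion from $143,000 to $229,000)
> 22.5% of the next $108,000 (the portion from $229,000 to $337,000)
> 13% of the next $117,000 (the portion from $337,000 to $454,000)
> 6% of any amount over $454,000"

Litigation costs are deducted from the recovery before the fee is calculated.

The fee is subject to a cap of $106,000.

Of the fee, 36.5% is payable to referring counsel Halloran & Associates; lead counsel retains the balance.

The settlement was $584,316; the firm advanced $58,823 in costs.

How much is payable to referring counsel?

$38,690.00

Fee base (net of costs): $584,316 − $58,823 = $525,493
First $143,000 at 34% = $48,620.00
Next $86,000 at 29.5% = $25,370.00
Next $108,000 at 22.5% = $24,300.00
Next $117,000 at 13% = $15,210.00
Remaining $71,493 at 6% = $4,289.58
Fee: $48,620.00 + $25,370.00 + $24,300.00 + $15,210.00 + $4,289.58 = $117,789.58
$117,789.58 exceeds the $106,000 cap, so the fee is capped at $106,000.00.
Referral share: 36.5% of $106,000.00 = $38,690.00; lead counsel retains $106,000.00 − $38,690.00 = $67,310.00.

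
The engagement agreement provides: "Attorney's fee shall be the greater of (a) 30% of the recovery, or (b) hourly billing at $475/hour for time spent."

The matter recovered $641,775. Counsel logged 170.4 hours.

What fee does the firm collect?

(a) 30% of $641,775 = $192,532.50
(b) 170.4 × $475 = $80,940.00
The greater is (a): $192,532.50.

$192,532.50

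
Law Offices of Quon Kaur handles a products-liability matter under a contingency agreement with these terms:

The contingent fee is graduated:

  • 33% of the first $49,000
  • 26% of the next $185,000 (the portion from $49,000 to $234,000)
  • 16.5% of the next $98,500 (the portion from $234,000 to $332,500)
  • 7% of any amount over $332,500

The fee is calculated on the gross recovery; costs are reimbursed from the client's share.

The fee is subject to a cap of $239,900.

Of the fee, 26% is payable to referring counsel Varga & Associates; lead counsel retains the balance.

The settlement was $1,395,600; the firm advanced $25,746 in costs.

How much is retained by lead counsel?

Fee base is the gross recovery, $1,395,600; costs are reimbursed separately.
First $49,000 at 33% = $16,170.00
Next $185,000 at 26% = $48,100.00
Next $98,500 at 16.5% = $16,252.50
Remaining $1,063,100 at 7% = $74,417.00
Fee: $16,170.00 + $48,100.00 + $16,252.50 + $74,417.00 = $154,939.50
$154,939.50 is under the $239,900 cap.
Referral share: 26% of $154,939.50 = $40,284.27; lead counsel retains $154,939.50 − $40,284.27 = $114,655.23.

$114,655.23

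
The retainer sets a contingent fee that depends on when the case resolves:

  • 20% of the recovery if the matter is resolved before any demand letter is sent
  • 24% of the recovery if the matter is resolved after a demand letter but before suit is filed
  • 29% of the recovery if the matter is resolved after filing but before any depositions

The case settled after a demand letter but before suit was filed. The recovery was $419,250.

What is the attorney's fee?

The matter settled after a demand letter but before suit was filed, so the 24% rate applies.
$419,250 × 24% = $100,620.00

$100,620.00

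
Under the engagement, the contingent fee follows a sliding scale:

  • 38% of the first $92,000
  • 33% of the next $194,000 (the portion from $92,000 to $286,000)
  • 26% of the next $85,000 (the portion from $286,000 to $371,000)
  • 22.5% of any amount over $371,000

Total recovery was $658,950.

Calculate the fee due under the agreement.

First $92,000 at 38% = $34,960.00
Next $194,000 at 33% = $64,020.00
Next $85,000 at 26% = $22,100.00
Remaining $287,950 at 22.5% = $64,788.75
Fee: $34,960.00 + $64,020.00 + $22,100.00 + $64,788.75 = $185,868.75

$185,868.75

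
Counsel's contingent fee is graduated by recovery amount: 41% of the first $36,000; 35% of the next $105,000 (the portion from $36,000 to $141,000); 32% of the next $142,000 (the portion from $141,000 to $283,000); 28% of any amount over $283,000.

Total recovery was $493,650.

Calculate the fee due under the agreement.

$155,932.00

First $36,000 at 41% = $14,760.00
Next $105,000 at 35% = $36,750.00
Next $142,000 at 32% = $45,440.00
Remaining $210,650 at 28% = $58,982.00
Fee: $14,760.00 + $36,750.00 + $45,440.00 + $58,982.00 = $155,932.00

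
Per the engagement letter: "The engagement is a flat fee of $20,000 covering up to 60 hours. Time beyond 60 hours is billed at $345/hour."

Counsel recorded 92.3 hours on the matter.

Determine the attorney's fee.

$31,143.50

Flat fee: $20,000.00
Excess hours: 92.3 − 60 = 32.3
Overrun: 32.3 × $345 = $11,143.50
Total: $20,000.00 + $11,143.50 = $31,143.50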